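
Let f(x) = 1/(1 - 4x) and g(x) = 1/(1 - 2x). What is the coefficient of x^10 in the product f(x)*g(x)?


The coefficient of x^n in f*g is the Cauchy product: sum_{k=0}^{n} a^k * b^(n-k).
With a=4, b=2, n=10:
sum_{k=0}^{10} 4^k * 2^(10-k)
= 2096128

2096128


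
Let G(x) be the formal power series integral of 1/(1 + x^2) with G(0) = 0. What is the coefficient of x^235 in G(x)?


1/(1 + x^2) = sum_{j>=0} (-1)^j x^(2j). Integrating termwise with G(0) = 0:
G(x) = sum_{j>=0} (-1)^j x^(2j+1) / (2j+1) = arctan(x).
Only odd powers are nonzero. For x^235 write 235 = 2*117 + 1, giving
(-1)^117 / 235 = -1/235 = -1/235.

-1/235


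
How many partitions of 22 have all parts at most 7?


Using the generating function (1-x)^(-1)(1-x^2)^(-1)...(1-x^7)^(-1),
the coefficient of x^22 counts these restricted partitions.
Result = 522

522


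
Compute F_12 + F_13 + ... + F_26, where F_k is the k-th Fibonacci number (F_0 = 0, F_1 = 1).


Use the identity sum_{k=0}^{N} F_k = F_{N+2} - 1 (which follows from F_{k+2} - F_{k+1} = F_k). Then
sum_{k=12}^{26} F_k = (F_{28} - 1) - (F_{13} - 1) = F_{28} - F_{13}.
Computing: F_{28} = 317811, F_{13} = 233, so
Sum = 317811 - 233 = 317578.

317578


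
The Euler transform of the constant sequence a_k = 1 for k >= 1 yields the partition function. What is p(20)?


The Euler transform converts the sequence a_k = 1 into the number of integer partitions.
Using the recurrence or dynamic programming:
p(20) = 627

627


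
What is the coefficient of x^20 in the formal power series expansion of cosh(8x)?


The Maclaurin series is cosh(t) = sum_{m>=0} t^(2m) / (2m)!, so substituting t = 8x, only even powers of x are nonzero, with coefficient of x^(2m) equal to 8^(2m) / (2m)!.
For x^20 the coefficient is 8^20/20! = 1152921504606846976/2432902008176640000 = 4398046511104/9280784638125.

4398046511104/9280784638125


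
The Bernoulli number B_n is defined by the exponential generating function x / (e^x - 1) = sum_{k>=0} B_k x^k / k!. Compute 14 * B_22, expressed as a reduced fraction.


Bernoulli numbers can also be computed recursively via B_0 = 1 and sum_{j=0}^{m} C(m+1, j) B_j = 0 for m >= 1. Odd-index Bernoulli numbers vanish for k >= 3.
Computing B_22 = 854513/138, so 14 * B_22 = 14 * 854513/138 = 5981591/69.

5981591/69


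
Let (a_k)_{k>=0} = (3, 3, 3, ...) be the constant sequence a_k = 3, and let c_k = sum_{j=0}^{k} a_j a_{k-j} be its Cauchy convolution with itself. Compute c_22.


Since a_j = 3 for all j >= 0, the convolution sum becomes
c_k = sum_{j=0}^{k} 3 * 3 = 9 * (k + 1).
Equivalently, the generating function of (a_k) is 3/(1 - x) and its square is 9/(1 - x)^2 = sum_{k>=0} 9(k + 1) x^k.
For k = 22: 9 * 23 = 207.

207


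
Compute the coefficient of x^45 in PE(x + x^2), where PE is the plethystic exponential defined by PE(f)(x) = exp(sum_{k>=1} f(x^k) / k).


With f(x) = x + x^2, the exponent is sum_{k>=1} (x^k + x^(2k)) / k = -ln(1 - x) - ln(1 - x^2). Exponentiating:
PE(x + x^2) = 1 / ((1 - x)(1 - x^2)).
This is the generating function for partitions of n into parts of size 1 or 2. The number of 2's can be any j in 0..22, and the rest are 1's, so
[x^45] = floor(45/2) + 1 = 23.

23


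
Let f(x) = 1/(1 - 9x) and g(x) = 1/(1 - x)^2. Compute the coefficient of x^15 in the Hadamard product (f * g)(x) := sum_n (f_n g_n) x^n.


f has coefficients f_k = 9^k. For g = 1/(1 - x)^2 the coefficient is g_k = C(k + 1, 1) = k + 1. The Hadamard coefficient is (f * g)_k = 9^k * (k + 1).
For k = 15: 9^15 * 16 = 205891132094649 * 16 = 3294258113514384.

3294258113514384


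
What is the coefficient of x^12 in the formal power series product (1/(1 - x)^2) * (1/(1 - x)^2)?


Combine the factors: (1/(1 - x)^2) * (1/(1 - x)^2) = 1/(1 - x)^4.
Then use 1/(1 - x)^r = sum_{k>=0} C(k + r - 1, r - 1) x^k with r = 4 and k = 12:
C(15, 3) = 455.

455


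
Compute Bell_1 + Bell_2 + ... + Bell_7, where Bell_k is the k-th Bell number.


Recall Bell_k counts set partitions of a k-set (with Bell_0 = 1 by convention).
Bell_1 through Bell_7: 1, 2, 5, 15, 52, 203, 877
Sum = 1 + 2 + 5 + 15 + 52 + 203 + 877 = 1155.

1155


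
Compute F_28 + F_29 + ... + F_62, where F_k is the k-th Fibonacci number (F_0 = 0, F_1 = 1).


Use the identity sum_{k=0}^{N} F_k = F_{N+2} - 1 (which follows from F_{k+2} - F_{k+1} = F_k). Then
sum_{k=28}^{62} F_k = (F_{64} - 1) - (F_{29} - 1) = F_{64} - F_{29}.
Computing: F_{64} = 10610209857723, F_{29} = 514229, so
Sum = 10610209857723 - 514229 = 10610209343494.

10610209343494


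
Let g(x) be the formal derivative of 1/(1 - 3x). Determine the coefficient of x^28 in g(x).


Differentiate termwise: d/dx sum_{k>=0} 3^k x^k = sum_{k>=1} k 3^k x^(k-1) = sum_{j>=0} (j+1) 3^(j+1) x^j.
Equivalently, d/dx [1/(1 - 3x)] = 3/(1 - 3x)^2.
For j = 28: 29 * 3^29 = 29 * 68630377364883 = 1990280943581607.

1990280943581607


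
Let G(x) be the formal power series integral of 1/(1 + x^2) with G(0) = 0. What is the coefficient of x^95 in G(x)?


1/(1 + x^2) = sum_{j>=0} (-1)^j x^(2j). Integrating termwise with G(0) = 0:
G(x) = sum_{j>=0} (-1)^j x^(2j+1) / (2j+1) = arctan(x).
Only odd powers are nonzero. For x^95 write 95 = 2*47 + 1, giving
(-1)^47 / 95 = -1/95 = -1/95.

-1/95


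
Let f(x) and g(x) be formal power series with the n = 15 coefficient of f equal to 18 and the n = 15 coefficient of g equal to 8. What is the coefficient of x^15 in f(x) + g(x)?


Addition of formal power series is termwise.
The coefficient of x^15 in f + g = 18 + 8
= 26

26


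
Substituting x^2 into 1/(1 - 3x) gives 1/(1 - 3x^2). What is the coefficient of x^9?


Since 1/(1 - 3x^2) only has even powers of x,
the coefficient of x^9 (odd) is 0.

0


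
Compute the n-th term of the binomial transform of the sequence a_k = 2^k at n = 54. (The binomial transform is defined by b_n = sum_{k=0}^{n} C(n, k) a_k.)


With a_k = 2^k, b_n = sum_{k=0}^{n} C(n, k) 2^k = (1 + 2)^n by the binomial theorem.
For n = 54: (1 + 2)^54 = 3^54 = 58149737003040059690390169.

58149737003040059690390169


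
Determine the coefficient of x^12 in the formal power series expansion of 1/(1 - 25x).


The geometric series identity gives 1/(1 - c x) = sum_{k>=0} c^k x^k, so the coefficient of x^k is c^k.
Here c = 25 and k = 12.
Computing: 25^12 = 59604644775390625

59604644775390625


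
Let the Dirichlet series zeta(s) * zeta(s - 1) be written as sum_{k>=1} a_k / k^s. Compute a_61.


Convolution gives a_k = sum_{d | k} d * 1 = sum_{d | k} d = sigma(k), the sum of positive divisors of k.
For k = 61, the divisors are 1, 61, so
sigma(61) = 1 + 61 = 62.

62


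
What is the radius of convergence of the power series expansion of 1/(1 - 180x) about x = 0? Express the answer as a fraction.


Expanding 1/(1 - 180x) = sum_{k>=0} 180^k x^k, the series converges when |180x| < 1, i.e., |x| < 1/180.
So the radius of convergence is 1/180 = 1/180.

1/180


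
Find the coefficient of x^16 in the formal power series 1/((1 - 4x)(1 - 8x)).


By partial fractions or Cauchy convolution:
The coefficient equals sum_{k=0}^{16} 4^k * 8^(16-k).
= 562945658454016

562945658454016


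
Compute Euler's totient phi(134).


phi(n) counts integers in [1, n] coprime to n. Using the multiplicative formula phi(n) = n * prod_{p | n} (1 - 1/p):
134 = 2 * 67, so
phi(134) = 134 * (1 - 1/2) * (1 - 1/67) = 66.

66


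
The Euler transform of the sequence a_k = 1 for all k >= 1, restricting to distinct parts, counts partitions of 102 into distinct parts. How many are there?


Partitions of 102 into distinct parts can be computed via generating function.
Product (1+x)(1+x^2)(1+x^3)...
The coefficient of x^102 = 525016

525016


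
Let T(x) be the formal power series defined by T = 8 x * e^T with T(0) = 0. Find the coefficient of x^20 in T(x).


Apply the Lagrange inversion formula: if T = 8 x * phi(T) with phi(t) = e^t, then
[x^n] T = 8^n * (1/n) [t^(n-1)] phi(t)^n = 8^n * (1/n) [t^(n-1)] e^(n t) = 8^n * (1/n) * n^(n-1) / (n-1)! = 8^n * n^(n-1) / n!.
When c = 1 this is the Cayley count of rooted labeled trees on n vertices, divided by n!.
For n = 20: 8^20 * 20^19 / 20! = 1152921504606846976 * 5242880000000000000000000/2432902008176640000 = 36893488147419103232000000000000000/14849255421.

36893488147419103232000000000000000/14849255421


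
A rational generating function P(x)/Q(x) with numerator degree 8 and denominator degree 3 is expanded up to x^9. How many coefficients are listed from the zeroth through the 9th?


Expanding up to x^9 gives the coefficients for x^0, x^1, ..., x^9.
That is 9 + 1 = 10 coefficients in total.

10


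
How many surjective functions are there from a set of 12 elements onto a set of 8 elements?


By inclusion-exclusion on which target elements are missed, the number of surjections from an n-set onto a k-set is
surj(n, k) = sum_{j=0}^{k} (-1)^j C(k, j) (k - j)^n.
Equivalently surj(n, k) = k! * S(n, k), where S(n, k) is the Stirling number of the second kind.
For n = 12, k = 8:
S(12, 8) = 159027, so
surj = 8! * 159027 = 40320 * 159027 = 6411968640.

6411968640


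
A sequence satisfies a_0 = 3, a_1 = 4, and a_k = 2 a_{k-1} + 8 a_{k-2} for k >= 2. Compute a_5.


The characteristic equation is t^2 - 2 t - 8 = 0, with roots r_1 = 4 and r_2 = -2 (so c_1 = r_1 + r_2, c_2 = -r_1 r_2 as required).
One can use the closed form a_n = A r_1^n + B r_2^n, but direct iteration is more reliable:
a_0 = 3, a_1 = 4, a_2 = 32, a_3 = 96, a_4 = 448, a_5 = 1664.
So a_5 = 1664.

1664


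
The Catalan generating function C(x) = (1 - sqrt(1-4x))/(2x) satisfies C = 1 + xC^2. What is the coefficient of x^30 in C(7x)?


Substituting x -> 7x scales the n-th coefficient by 7^n, so [x^30] C(7x) = 7^30 * C_30.
C_30 = C(2*30, 30)/(31) = 118264581564861424/31 = 3814986502092304.
So 7^30 * 3814986502092304 = 22539340290692258087863249 * 3814986502092304 = 85987278975056192107290683147407127335696.

85987278975056192107290683147407127335696


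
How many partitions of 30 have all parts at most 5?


Using the generating function (1-x)^(-1)(1-x^2)^(-1)...(1-x^5)^(-1),
the coefficient of x^30 counts these restricted partitions.
Result = 674

674


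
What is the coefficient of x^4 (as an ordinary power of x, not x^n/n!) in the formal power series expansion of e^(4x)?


The exponential series is e^y = sum_{k>=0} y^k / k!. Substituting y = 4x gives
e^(4x) = sum_{k>=0} 4^k x^k / k!.
So the coefficient of x^n is a^n/n! with a = 4, n = 4:
4^4 / 4! = 256/24 = 32/3

32/3


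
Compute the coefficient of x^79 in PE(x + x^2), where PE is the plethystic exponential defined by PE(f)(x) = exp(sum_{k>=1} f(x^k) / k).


With f(x) = x + x^2, the exponent is sum_{k>=1} (x^k + x^(2k)) / k = -ln(1 - x) - ln(1 - x^2). Exponentiating:
PE(x + x^2) = 1 / ((1 - x)(1 - x^2)).
This is the generating function for partitions of n into parts of size 1 or 2. The number of 2's can be any j in 0..39, and the rest are 1's, so
[x^79] = floor(79/2) + 1 = 40.

40


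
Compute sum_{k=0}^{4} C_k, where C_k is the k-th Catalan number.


C_0 through C_4: 1, 1, 2, 5, 14
Sum = 1 + 1 + 2 + 5 + 14
= 23

23


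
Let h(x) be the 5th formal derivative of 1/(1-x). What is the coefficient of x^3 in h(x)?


Differentiating 5 times: d^5/dx^5 [1/(1-x)] = 5!/(1-x)^6.
The expansion 1/(1-x)^6 = sum_{k>=0} C(k+5, 5) x^k, so the coefficient of x^n in 5!/(1-x)^6 is 5! * C(n+5, 5).
For n = 3: 120 * C(8, 5) = 120 * 56 = 6720

6720


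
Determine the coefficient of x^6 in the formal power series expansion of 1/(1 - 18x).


The geometric series identity gives 1/(1 - c x) = sum_{k>=0} c^k x^k, so the coefficient of x^k is c^k.
Here c = 18 and k = 6.
Computing: 18^6 = 34012224

34012224


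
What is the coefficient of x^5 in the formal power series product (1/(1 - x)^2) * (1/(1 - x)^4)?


Combine the factors: (1/(1 - x)^2) * (1/(1 - x)^4) = 1/(1 - x)^6.
Then use 1/(1 - x)^r = sum_{k>=0} C(k + r - 1, r - 1) x^k with r = 6 and k = 5:
C(10, 5) = 252.

252


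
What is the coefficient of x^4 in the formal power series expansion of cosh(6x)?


The Maclaurin series is cosh(t) = sum_{m>=0} t^(2m) / (2m)!, so substituting t = 6x, only even powers of x are nonzero, with coefficient of x^(2m) equal to 6^(2m) / (2m)!.
For x^4 the coefficient is 6^4/4! = 1296/24 = 54.

54


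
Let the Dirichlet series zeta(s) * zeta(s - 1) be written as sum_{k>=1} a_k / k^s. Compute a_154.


Convolution gives a_k = sum_{d | k} d * 1 = sum_{d | k} d = sigma(k), the sum of positive divisors of k.
For k = 154, the divisors are 1, 2, 7, 11, 14, 22, 77, 154, so
sigma(154) = 1 + 2 + 7 + 11 + 14 + 22 + 77 + 154 = 288.

288


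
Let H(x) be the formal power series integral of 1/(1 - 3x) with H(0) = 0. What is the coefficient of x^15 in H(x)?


1/(1 - 3x) = sum_{k>=0} 3^k x^k. Integrating termwise with H(0) = 0:
H(x) = sum_{k>=0} 3^k x^(k+1) / (k+1) = sum_{m>=1} 3^(m-1) x^m / m.
For m = 15: 3^14/15 = 4782969/15 = 1594323/5.

1594323/5


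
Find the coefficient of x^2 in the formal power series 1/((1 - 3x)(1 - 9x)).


By partial fractions or Cauchy convolution:
The coefficient equals sum_{k=0}^{2} 3^k * 9^(2-k).
= 117

117


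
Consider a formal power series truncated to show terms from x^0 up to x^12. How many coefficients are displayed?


From x^0 to x^12 inclusive, the count is 12 - 0 + 1 = 13.

13


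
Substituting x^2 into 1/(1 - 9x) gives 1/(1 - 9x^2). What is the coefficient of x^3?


Since 1/(1 - 9x^2) only has even powers of x,
the coefficient of x^3 (odd) is 0.

0


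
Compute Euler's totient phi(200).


phi(n) counts integers in [1, n] coprime to n. Using the multiplicative formula phi(n) = n * prod_{p | n} (1 - 1/p):
200 = 2^3 * 5^2, so
phi(200) = 200 * (1 - 1/2) * (1 - 1/5) = 80.

80


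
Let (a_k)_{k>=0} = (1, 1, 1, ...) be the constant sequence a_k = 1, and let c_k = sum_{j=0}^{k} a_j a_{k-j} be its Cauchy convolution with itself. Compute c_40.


Since a_j = 1 for all j >= 0, the convolution sum becomes
c_k = sum_{j=0}^{k} 1 * 1 = 1 * (k + 1).
Equivalently, the generating function of (a_k) is 1/(1 - x) and its square is 1/(1 - x)^2 = sum_{k>=0} 1(k + 1) x^k.
For k = 40: 1 * 41 = 41.

41


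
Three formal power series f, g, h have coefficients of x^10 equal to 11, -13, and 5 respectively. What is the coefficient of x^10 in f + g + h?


Series addition is componentwise:
11 + -13 + 5
= 3

3


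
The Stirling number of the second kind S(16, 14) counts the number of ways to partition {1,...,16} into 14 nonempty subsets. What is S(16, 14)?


Using the explicit formula S(n,k) = (1/k!) sum_{j=0}^{k} (-1)^(k-j) C(k,j) j^n:
S(16, 14) = 6020
Equivalently, S(n,k) is n! times the coefficient of x^n in the EGF (e^x - 1)^k / k!.

6020


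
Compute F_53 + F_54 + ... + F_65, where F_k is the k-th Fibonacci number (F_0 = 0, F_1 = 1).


Use the identity sum_{k=0}^{N} F_k = F_{N+2} - 1 (which follows from F_{k+2} - F_{k+1} = F_k). Then
sum_{k=53}^{65} F_k = (F_{67} - 1) - (F_{54} - 1) = F_{67} - F_{54}.
Computing: F_{67} = 44945570212853, F_{54} = 86267571272, so
Sum = 44945570212853 - 86267571272 = 44859302641581.

44859302641581


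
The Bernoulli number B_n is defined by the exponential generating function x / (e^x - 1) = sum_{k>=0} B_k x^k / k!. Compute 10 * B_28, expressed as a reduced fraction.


Bernoulli numbers can also be computed recursively via B_0 = 1 and sum_{j=0}^{m} C(m+1, j) B_j = 0 for m >= 1. Odd-index Bernoulli numbers vanish for k >= 3.
Computing B_28 = -23749461029/870, so 10 * B_28 = 10 * -23749461029/870 = -23749461029/87.

-23749461029/87


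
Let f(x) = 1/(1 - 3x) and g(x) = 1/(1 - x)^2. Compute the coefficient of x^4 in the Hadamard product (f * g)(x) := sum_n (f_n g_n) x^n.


f has coefficients f_k = 3^k. For g = 1/(1 - x)^2 the coefficient is g_k = C(k + 1, 1) = k + 1. The Hadamard coefficient is (f * g)_k = 3^k * (k + 1).
For k = 4: 3^4 * 5 = 81 * 5 = 405.

405


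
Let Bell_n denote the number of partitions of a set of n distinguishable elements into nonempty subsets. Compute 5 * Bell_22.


Bell_22 can be computed from the Bell triangle or from Dobinski's identity Bell_n = (1/e) * sum_{k>=0} k^n / k!.
Computing Bell_22 = 4506715738447323.
Then 5 * 4506715738447323 = 22533578692236615.

22533578692236615


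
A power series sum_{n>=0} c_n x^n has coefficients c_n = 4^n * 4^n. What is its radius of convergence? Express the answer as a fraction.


By the root test (Cauchy-Hadamard), the radius is R = 1 / limsup_n |c_n|^(1/n).
Here |c_n|^(1/n) = (4^n * 4^n)^(1/n) = 4 * 4 = 16 for all n.
So R = 1/16 = 1/16.

1/16


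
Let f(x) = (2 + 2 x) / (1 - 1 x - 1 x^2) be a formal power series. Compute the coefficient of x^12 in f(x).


Write f(x) = sum_{k>=0} a_k x^k. Multiplying both sides by 1 - 1 x - 1 x^2 gives
(1 - 1 x - 1 x^2) sum_{k>=0} a_k x^k = 2 + 2 x.
Matching coefficients:
 x^0: a_0 = 2
 x^1: a_1 - 1 a_0 = 2  =>  a_1 = 1*2 + 2 = 4
 x^k (k >= 2): a_k = 1 a_{k-1} + 1 a_{k-2}.
Iterating: a_2 = 6, a_3 = 10, a_4 = 16, a_5 = 26, a_6 = 42, a_7 = 68, a_8 = 110, a_9 = 178, a_10 = 288, a_11 = 466, a_12 = 754.
So the coefficient of x^12 is 754.

754


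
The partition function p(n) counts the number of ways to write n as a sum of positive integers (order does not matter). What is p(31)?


Using the generating function prod_{k>=1} 1/(1-x^k), we compute p(31).
By dynamic programming over parts 1 through 31:
p(31) = 6842

6842


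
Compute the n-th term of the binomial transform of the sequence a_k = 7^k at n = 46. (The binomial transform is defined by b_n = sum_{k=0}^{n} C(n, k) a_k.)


With a_k = 7^k, b_n = sum_{k=0}^{n} C(n, k) 7^k = (1 + 7)^n by the binomial theorem.
For n = 46: (1 + 7)^46 = 8^46 = 348449143727040986586495598010130648530944.

348449143727040986586495598010130648530944


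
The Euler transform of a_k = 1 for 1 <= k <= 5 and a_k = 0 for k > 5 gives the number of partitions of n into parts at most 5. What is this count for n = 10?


Partitions of 10 into parts at most 5:
Using generating function (1-x)^(-1)(1-x^2)^(-1)...(1-x^5)^(-1),
the coefficient of x^10 = 30

30


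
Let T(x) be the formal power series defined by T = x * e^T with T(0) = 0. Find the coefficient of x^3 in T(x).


Apply the Lagrange inversion formula: if T = x * phi(T) with phi(t) = e^t, then
[x^n] T = (1/n) [t^(n-1)] phi(t)^n = (1/n) [t^(n-1)] e^(n t) = (1/n) * n^(n-1) / (n-1)! = n^(n-1) / n!.
When c = 1 this is the Cayley count of rooted labeled trees on n vertices, divided by n!.
For n = 3: 3^2 / 3! = 9/6 = 3/2.

3/2


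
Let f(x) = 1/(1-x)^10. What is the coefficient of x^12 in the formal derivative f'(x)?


Differentiate: d/dx [ 1/(1-x)^r ] = r / (1-x)^(r+1).
Here r = 10, so f'(x) = 10 / (1-x)^11.
The expansion of 1/(1-x)^(r+1) has coefficient of x^n equal to C(n+r, r).
So the coefficient of x^12 in f'(x) is
10 * C(22, 10) = 10 * 646646 = 6466460

6466460


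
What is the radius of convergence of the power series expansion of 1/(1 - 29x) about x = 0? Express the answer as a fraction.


Expanding 1/(1 - 29x) = sum_{k>=0} 29^k x^k, the series converges when |29x| < 1, i.e., |x| < 1/29.
So the radius of convergence is 1/29 = 1/29.

1/29


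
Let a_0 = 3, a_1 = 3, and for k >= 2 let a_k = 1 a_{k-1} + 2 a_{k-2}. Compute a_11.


Iterating the recurrence forward:
a_0 = 3
a_1 = 3
a_2 = 1*3 + 2*3 = 9
a_3 = 1*9 + 2*3 = 15
a_4 = 1*15 + 2*9 = 33
a_5 = 1*33 + 2*15 = 63
a_6 = 1*63 + 2*33 = 129
a_7 = 1*129 + 2*63 = 255
a_8 = 1*255 + 2*129 = 513
a_9 = 1*513 + 2*255 = 1023
a_10 = 1*1023 + 2*513 = 2049
a_11 = 1*2049 + 2*1023 = 4095
So a_11 = 4095.

4095


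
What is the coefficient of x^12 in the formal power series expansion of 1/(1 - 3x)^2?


The general identity 1/(1 - c x)^r = sum_{k>=0} c^k C(k + r - 1, r - 1) x^k follows by substituting y = c x into 1/(1 - y)^r = sum_{k>=0} C(k + r - 1, r - 1) y^k.
For c = 3, r = 2, k = 12:
3^12 * C(13, 1) = 531441 * 13 = 6908733.

6908733


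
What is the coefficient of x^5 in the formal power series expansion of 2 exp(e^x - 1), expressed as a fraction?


exp(e^x - 1) is the exponential generating function for the Bell numbers Bell_k: exp(e^x - 1) = sum_{k>=0} Bell_k x^k / k!.
So the coefficient of x^5 in 2 exp(e^x - 1) is 2 Bell_5 / 5!.
Computing: Bell_5 = 52 and 5! = 120, giving
2 * 52/120 = 13/15.

13/15


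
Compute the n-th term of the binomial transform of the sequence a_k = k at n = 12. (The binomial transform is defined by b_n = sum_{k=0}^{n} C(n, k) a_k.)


With a_k = k, b_n = sum_{k=0}^{n} C(n, k) k. Using k * C(n, k) = n * C(n-1, k-1) gives b_n = n * sum_{k>=1} C(n-1, k-1) = n * 2^(n-1).
For n = 12: 12 * 2^11 = 12 * 2048 = 24576.

24576


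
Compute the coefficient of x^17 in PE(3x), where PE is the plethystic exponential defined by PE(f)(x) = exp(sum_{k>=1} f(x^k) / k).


With f(x) = 3x, the exponent is sum_{k>=1} 3 x^k / k = 3 * (-ln(1 - x)). Exponentiating:
PE(3x) = exp(-3 ln(1 - x)) = 1/(1 - x)^3.
By the negative binomial expansion, [x^n] 1/(1 - x)^3 = C(n + 2, 2).
For n = 17: C(19, 2) = 171.

171


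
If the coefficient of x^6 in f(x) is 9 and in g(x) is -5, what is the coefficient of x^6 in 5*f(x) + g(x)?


Scalar multiplication scales coefficients: 5 * 9 = 45.
Then add the g coefficient: 45 + -5
= 40

40


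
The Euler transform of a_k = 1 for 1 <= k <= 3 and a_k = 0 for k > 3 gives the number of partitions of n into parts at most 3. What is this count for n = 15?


Partitions of 15 into parts at most 3:
Using generating function (1-x)^(-1)(1-x^2)^(-1)(1-x^3)^(-1),
the coefficient of x^15 = 27

27


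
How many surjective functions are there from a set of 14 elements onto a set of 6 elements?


By inclusion-exclusion on which target elements are missed, the number of surjections from an n-set onto a k-set is
surj(n, k) = sum_{j=0}^{k} (-1)^j C(k, j) (k - j)^n.
Equivalently surj(n, k) = k! * S(n, k), where S(n, k) is the Stirling number of the second kind.
For n = 14, k = 6:
S(14, 6) = 63436373, so
surj = 6! * 63436373 = 720 * 63436373 = 45674188560.

45674188560


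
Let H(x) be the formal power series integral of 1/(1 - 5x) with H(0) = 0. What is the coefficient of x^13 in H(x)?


1/(1 - 5x) = sum_{k>=0} 5^k x^k. Integrating termwise with H(0) = 0:
H(x) = sum_{k>=0} 5^k x^(k+1) / (k+1) = sum_{m>=1} 5^(m-1) x^m / m.
For m = 13: 5^12/13 = 244140625/13 = 244140625/13.

244140625/13


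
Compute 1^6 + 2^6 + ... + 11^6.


This power sum has a closed form given by Faulhaber's formula
sum_{k=1}^{m} k^p = (1 / (p + 1)) * sum_{j=0}^{p} C(p + 1, j) B_j m^(p + 1 - j),
but for small m direct computation is fastest:
1 + 64 + 729 + 4096 + 15625 + 46656 + 117649 + 262144 + 531441 + 1000000 + 1771561 = 3749966.

3749966


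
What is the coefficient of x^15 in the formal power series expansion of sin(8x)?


The Maclaurin series is sin(t) = sum_{k>=0} (-1)^k t^(2k+1) / (2k+1)!, so substituting t = 8x, only odd powers of x are nonzero, with coefficient of x^(2k+1) equal to (-1)^k 8^(2k+1) / (2k+1)!.
Write 15 = 2*7 + 1, giving the coefficient (-1)^7 * 8^15 / 15! = -35184372088832/1307674368000 = -17179869184/638512875.

-17179869184/638512875


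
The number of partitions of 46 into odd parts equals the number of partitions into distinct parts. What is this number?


Computing partitions of 46 into odd parts (1, 3, 5, ...):
Using the generating function prod_{k>=0} 1/(1-x^(2k+1)),
the count is 2304

2304


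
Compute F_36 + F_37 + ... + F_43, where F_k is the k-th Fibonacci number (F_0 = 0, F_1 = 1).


Use the identity sum_{k=0}^{N} F_k = F_{N+2} - 1 (which follows from F_{k+2} - F_{k+1} = F_k). Then
sum_{k=36}^{43} F_k = (F_{45} - 1) - (F_{37} - 1) = F_{45} - F_{37}.
Computing: F_{45} = 1134903170, F_{37} = 24157817, so
Sum = 1134903170 - 24157817 = 1110745353.

1110745353


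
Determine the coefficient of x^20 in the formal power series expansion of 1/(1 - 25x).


The geometric series identity gives 1/(1 - c x) = sum_{k>=0} c^k x^k, so the coefficient of x^k is c^k.
Here c = 25 and k = 20.
Computing: 25^20 = 9094947017729282379150390625

9094947017729282379150390625


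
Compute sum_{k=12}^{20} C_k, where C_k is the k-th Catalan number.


C_12 through C_20: 208012, 742900, 2674440, 9694845, 35357670, 129644790, 477638700, 1767263190, 6564120420
Sum = 208012 + 742900 + 2674440 + 9694845 + 35357670 + 129644790 + 477638700 + 1767263190 + 6564120420
= 8987344967

8987344967


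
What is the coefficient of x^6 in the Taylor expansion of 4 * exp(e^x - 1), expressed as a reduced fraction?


exp(e^x - 1) = sum_{k>=0} Bell_k x^k / k!, where Bell_k is the k-th Bell number.
So the coefficient of x^6 is 4 * Bell_6 / 6!.
Computing: Bell_6 = 203 and 6! = 720, giving
4 * 203/720 = 203/180.

203/180


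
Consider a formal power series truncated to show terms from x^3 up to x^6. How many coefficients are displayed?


From x^3 to x^6 inclusive, the count is 6 - 3 + 1 = 4.

4


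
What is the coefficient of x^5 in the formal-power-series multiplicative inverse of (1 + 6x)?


The inverse is 1/(1 + 6x). Apply the geometric identity 1/(1 - y) = sum_{k>=0} y^k with y = -6x:
1/(1 + 6x) = sum_{k>=0} (-6)^k x^k.
So the coefficient of x^5 is (-6)^5 = -7776.

-7776


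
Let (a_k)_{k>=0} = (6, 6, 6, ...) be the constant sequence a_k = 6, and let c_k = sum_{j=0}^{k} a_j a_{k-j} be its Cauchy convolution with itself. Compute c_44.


Since a_j = 6 for all j >= 0, the convolution sum becomes
c_k = sum_{j=0}^{k} 6 * 6 = 36 * (k + 1).
Equivalently, the generating function of (a_k) is 6/(1 - x) and its square is 36/(1 - x)^2 = sum_{k>=0} 36(k + 1) x^k.
For k = 44: 36 * 45 = 1620.

1620


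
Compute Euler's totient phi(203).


phi(n) counts integers in [1, n] coprime to n. Using the multiplicative formula phi(n) = n * prod_{p | n} (1 - 1/p):
203 = 7 * 29, so
phi(203) = 203 * (1 - 1/7) * (1 - 1/29) = 168.

168


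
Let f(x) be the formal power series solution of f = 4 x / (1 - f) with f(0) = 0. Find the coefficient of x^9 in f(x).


Apply Lagrange inversion: f = 4 x * phi(f) with phi(t) = 1/(1 - t), so
[x^n] f = 4^n * (1/n) [t^(n-1)] phi(t)^n = 4^n * (1/n) [t^(n-1)] (1 - t)^(-n) = 4^n * (1/n) C(2n - 2, n - 1) = 4^n * C_{n-1}.
For n = 9: C_8 = C(16, 8) / 9 = 12870/9 = 1430.
With the 4^9 = 262144 factor, the coefficient is 262144 * 1430 = 374865920.

374865920


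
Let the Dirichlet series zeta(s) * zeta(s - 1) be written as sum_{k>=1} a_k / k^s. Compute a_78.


Convolution gives a_k = sum_{d | k} d * 1 = sum_{d | k} d = sigma(k), the sum of positive divisors of k.
For k = 78, the divisors are 1, 2, 3, 6, 13, 26, 39, 78, so
sigma(78) = 1 + 2 + 3 + 6 + 13 + 26 + 39 + 78 = 168.

168


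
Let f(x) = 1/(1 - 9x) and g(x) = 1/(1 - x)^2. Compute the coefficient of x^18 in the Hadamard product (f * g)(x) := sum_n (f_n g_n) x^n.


f has coefficients f_k = 9^k. For g = 1/(1 - x)^2 the coefficient is g_k = C(k + 1, 1) = k + 1. The Hadamard coefficient is (f * g)_k = 9^k * (k + 1).
For k = 18: 9^18 * 19 = 150094635296999121 * 19 = 2851798070642983299.

2851798070642983299


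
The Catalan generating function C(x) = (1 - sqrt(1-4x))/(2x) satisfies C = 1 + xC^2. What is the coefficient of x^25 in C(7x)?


Substituting x -> 7x scales the n-th coefficient by 7^n, so [x^25] C(7x) = 7^25 * C_25.
C_25 = C(2*25, 25)/(26) = 126410606437752/26 = 4861946401452.
So 7^25 * 4861946401452 = 1341068619663964900807 * 4861946401452 = 6520203749475414994957027780771764.

6520203749475414994957027780771764


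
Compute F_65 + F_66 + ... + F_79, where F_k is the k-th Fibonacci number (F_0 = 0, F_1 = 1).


Use the identity sum_{k=0}^{N} F_k = F_{N+2} - 1 (which follows from F_{k+2} - F_{k+1} = F_k). Then
sum_{k=65}^{79} F_k = (F_{81} - 1) - (F_{66} - 1) = F_{81} - F_{66}.
Computing: F_{81} = 37889062373143906, F_{66} = 27777890035288, so
Sum = 37889062373143906 - 27777890035288 = 37861284483108618.

37861284483108618


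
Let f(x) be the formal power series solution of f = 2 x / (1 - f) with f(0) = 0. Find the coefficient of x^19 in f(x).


Apply Lagrange inversion: f = 2 x * phi(f) with phi(t) = 1/(1 - t), so
[x^n] f = 2^n * (1/n) [t^(n-1)] phi(t)^n = 2^n * (1/n) [t^(n-1)] (1 - t)^(-n) = 2^n * (1/n) C(2n - 2, n - 1) = 2^n * C_{n-1}.
For n = 19: C_18 = C(36, 18) / 19 = 9075135300/19 = 477638700.
With the 2^19 = 524288 factor, the coefficient is 524288 * 477638700 = 250420238745600.

250420238745600


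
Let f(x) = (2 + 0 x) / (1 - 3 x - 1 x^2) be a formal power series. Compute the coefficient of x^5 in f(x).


Write f(x) = sum_{k>=0} a_k x^k. Multiplying both sides by 1 - 3 x - 1 x^2 gives
(1 - 3 x - 1 x^2) sum_{k>=0} a_k x^k = 2 + 0 x.
Matching coefficients:
 x^0: a_0 = 2
 x^1: a_1 - 3 a_0 = 0  =>  a_1 = 3*2 + 0 = 6
 x^k (k >= 2): a_k = 3 a_{k-1} + 1 a_{k-2}.
Iterating: a_2 = 20, a_3 = 66, a_4 = 218, a_5 = 720.
So the coefficient of x^5 is 720.

720


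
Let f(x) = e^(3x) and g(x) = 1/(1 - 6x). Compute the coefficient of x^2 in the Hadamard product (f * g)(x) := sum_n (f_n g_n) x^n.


Expanding: f_k = 3^k/k! (from e^(3x)) and g_k = 6^k (from 1/(1 - 6x)). So the Hadamard coefficient (f * g)_k = 3^k 6^k / k! = (18)^k / k!.
For k = 2: 18^2/2! = 324/2 = 162.

162


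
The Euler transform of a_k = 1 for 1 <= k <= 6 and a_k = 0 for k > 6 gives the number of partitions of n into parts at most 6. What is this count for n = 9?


Partitions of 9 into parts at most 6:
Using generating function (1-x)^(-1)(1-x^2)^(-1)...(1-x^6)^(-1),
the coefficient of x^9 = 26

26


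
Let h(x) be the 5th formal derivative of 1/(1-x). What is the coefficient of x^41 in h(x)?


Differentiating 5 times: d^5/dx^5 [1/(1-x)] = 5!/(1-x)^6.
The expansion 1/(1-x)^6 = sum_{k>=0} C(k+5, 5) x^k, so the coefficient of x^n in 5!/(1-x)^6 is 5! * C(n+5, 5).
For n = 41: 120 * C(46, 5) = 120 * 1370754 = 164490480

164490480


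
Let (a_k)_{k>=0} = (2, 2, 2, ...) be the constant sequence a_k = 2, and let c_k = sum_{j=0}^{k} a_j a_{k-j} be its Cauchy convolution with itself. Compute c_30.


Since a_j = 2 for all j >= 0, the convolution sum becomes
c_k = sum_{j=0}^{k} 2 * 2 = 4 * (k + 1).
Equivalently, the generating function of (a_k) is 2/(1 - x) and its square is 4/(1 - x)^2 = sum_{k>=0} 4(k + 1) x^k.
For k = 30: 4 * 31 = 124.

124


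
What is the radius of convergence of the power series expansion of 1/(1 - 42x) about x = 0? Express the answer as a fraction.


Expanding 1/(1 - 42x) = sum_{k>=0} 42^k x^k, the series converges when |42x| < 1, i.e., |x| < 1/42.
So the radius of convergence is 1/42 = 1/42.

1/42


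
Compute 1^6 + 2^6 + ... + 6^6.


This power sum has a closed form given by Faulhaber's formula
sum_{k=1}^{m} k^p = (1 / (p + 1)) * sum_{j=0}^{p} C(p + 1, j) B_j m^(p + 1 - j),
but for small m direct computation is fastest:
1 + 64 + 729 + 4096 + 15625 + 46656 = 67171.

67171


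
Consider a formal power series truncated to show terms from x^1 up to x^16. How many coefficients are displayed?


From x^1 to x^16 inclusive, the count is 16 - 1 + 1 = 16.

16


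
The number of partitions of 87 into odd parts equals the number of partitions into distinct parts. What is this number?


Computing partitions of 87 into odd parts (1, 3, 5, ...):
Using the generating function prod_{k>=0} 1/(1-x^(2k+1)),
the count is 145578

145578


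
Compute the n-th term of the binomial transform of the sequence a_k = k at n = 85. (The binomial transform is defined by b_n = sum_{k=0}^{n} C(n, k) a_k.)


With a_k = k, b_n = sum_{k=0}^{n} C(n, k) k. Using k * C(n, k) = n * C(n-1, k-1) gives b_n = n * sum_{k>=1} C(n-1, k-1) = n * 2^(n-1).
For n = 85: 85 * 2^84 = 85 * 19342813113834066795298816 = 1644139114675895677600399360.

1644139114675895677600399360


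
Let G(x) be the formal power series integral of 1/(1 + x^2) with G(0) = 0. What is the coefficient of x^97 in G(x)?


1/(1 + x^2) = sum_{j>=0} (-1)^j x^(2j). Integrating termwise with G(0) = 0:
G(x) = sum_{j>=0} (-1)^j x^(2j+1) / (2j+1) = arctan(x).
Only odd powers are nonzero. For x^97 write 97 = 2*48 + 1, giving
(-1)^48 / 97 = 1/97 = 1/97.

1/97


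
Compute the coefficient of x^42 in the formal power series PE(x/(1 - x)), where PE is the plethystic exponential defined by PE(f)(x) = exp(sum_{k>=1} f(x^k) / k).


For f(x) = x/(1 - x) we have
sum_{k>=1} f(x^k) / k = sum_{k>=1} (1/k) * x^k / (1 - x^k) = sum_{k, m >= 1} x^(k m) / k,
which after exponentiating simplifies to
PE(x/(1 - x)) = prod_{k>=1} 1 / (1 - x^k).
This is the generating function for the partition function p(n), so the coefficient of x^42 is p(42).
Computing p(42) by dynamic programming over parts 1, 2, ..., 42: p(42) = 53174.

53174


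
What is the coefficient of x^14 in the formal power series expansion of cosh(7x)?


The Maclaurin series is cosh(t) = sum_{m>=0} t^(2m) / (2m)!, so substituting t = 7x, only even powers of x are nonzero, with coefficient of x^(2m) equal to 7^(2m) / (2m)!.
For x^14 the coefficient is 7^14/14! = 678223072849/87178291200 = 13841287201/1779148800.

13841287201/1779148800


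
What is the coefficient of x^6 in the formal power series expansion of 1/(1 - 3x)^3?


The general identity 1/(1 - c x)^r = sum_{k>=0} c^k C(k + r - 1, r - 1) x^k follows by substituting y = c x into 1/(1 - y)^r = sum_{k>=0} C(k + r - 1, r - 1) y^k.
For c = 3, r = 3, k = 6:
3^6 * C(8, 2) = 729 * 28 = 20412.

20412


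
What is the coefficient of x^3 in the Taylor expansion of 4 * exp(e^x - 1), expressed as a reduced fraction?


exp(e^x - 1) = sum_{k>=0} Bell_k x^k / k!, where Bell_k is the k-th Bell number.
So the coefficient of x^3 is 4 * Bell_3 / 3!.
Computing: Bell_3 = 5 and 3! = 6, giving
4 * 5/6 = 10/3.

10/3


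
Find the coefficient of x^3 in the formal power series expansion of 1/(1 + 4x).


Write 1/(1 + c x) = 1/(1 - (-c) x) and apply the geometric-series identity
1/(1 - y) = sum_{k>=0} y^k to get 1/(1 + c x) = sum_{k>=0} (-c)^k x^k.
So the coefficient of x^k is (-c)^k = (-1)^k * c^k.
Here c = 4 and k = 3:
(-4)^3 = -1 * 64 = -64

-64


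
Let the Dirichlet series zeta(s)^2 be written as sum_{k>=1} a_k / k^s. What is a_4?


The Dirichlet convolution of the constant function 1 with itself gives (1 * 1)(k) = sum_{d | k} 1 = d(k), the number of positive divisors of k.
Since zeta(s) = sum_{k>=1} 1/k^s, we have zeta(s)^2 = sum_{k>=1} d(k)/k^s, so a_k = d(k).
For k = 4: the divisors are 1, 2, 4.
Count = 3.

3


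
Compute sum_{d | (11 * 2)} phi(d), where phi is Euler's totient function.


First, 11 * 2 = 22. One classical identity is sum_{d | n} phi(d) = n (each k in [1, n] has a unique gcd with n, and among the k's with gcd(k, n) = n/d there are phi(d) of them). So the sum equals 22. We also verify directly:
Divisors of 22: 1, 2, 11, 22.
phi values: 1, 1, 10, 10.
Sum = 22.

22


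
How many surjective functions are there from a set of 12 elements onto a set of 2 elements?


By inclusion-exclusion on which target elements are missed, the number of surjections from an n-set onto a k-set is
surj(n, k) = sum_{j=0}^{k} (-1)^j C(k, j) (k - j)^n.
Equivalently surj(n, k) = k! * S(n, k), where S(n, k) is the Stirling number of the second kind.
For n = 12, k = 2:
S(12, 2) = 2047, so
surj = 2! * 2047 = 2 * 2047 = 4094.

4094


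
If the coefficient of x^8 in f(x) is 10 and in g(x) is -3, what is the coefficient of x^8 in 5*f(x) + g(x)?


Scalar multiplication scales coefficients: 5 * 10 = 50.
Then add the g coefficient: 50 + -3
= 47

47


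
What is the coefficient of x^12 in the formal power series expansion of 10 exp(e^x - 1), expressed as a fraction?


exp(e^x - 1) is the exponential generating function for the Bell numbers Bell_k: exp(e^x - 1) = sum_{k>=0} Bell_k x^k / k!.
So the coefficient of x^12 in 10 exp(e^x - 1) is 10 Bell_12 / 12!.
Computing: Bell_12 = 4213597 and 12! = 479001600, giving
10 * 4213597/479001600 = 4213597/47900160.

4213597/47900160


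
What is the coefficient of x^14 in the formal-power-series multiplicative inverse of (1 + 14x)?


The inverse is 1/(1 + 14x). Apply the geometric identity 1/(1 - y) = sum_{k>=0} y^k with y = -14x:
1/(1 + 14x) = sum_{k>=0} (-14)^k x^k.
So the coefficient of x^14 is (-14)^14 = 11112006825558016.

11112006825558016


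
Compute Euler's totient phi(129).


phi(n) counts integers in [1, n] coprime to n. Using the multiplicative formula phi(n) = n * prod_{p | n} (1 - 1/p):
129 = 3 * 43, so
phi(129) = 129 * (1 - 1/3) * (1 - 1/43) = 84.

84


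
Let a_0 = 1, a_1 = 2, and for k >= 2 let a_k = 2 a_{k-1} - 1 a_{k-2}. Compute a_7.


Iterating the recurrence forward:
a_0 = 1
a_1 = 2
a_2 = 2*2 - 1*1 = 3
a_3 = 2*3 - 1*2 = 4
a_4 = 2*4 - 1*3 = 5
a_5 = 2*5 - 1*4 = 6
a_6 = 2*6 - 1*5 = 7
a_7 = 2*7 - 1*6 = 8
So a_7 = 8.

8


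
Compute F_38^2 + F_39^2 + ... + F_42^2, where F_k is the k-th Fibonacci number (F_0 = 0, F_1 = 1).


There is a standard identity sum_{k=0}^{N} F_k^2 = F_N * F_{N+1} (proved inductively from the telescoping relation F_k^2 = F_k F_{k+1} - F_{k-1} F_k). Then
sum_{k=38}^{42} F_k^2 = F_42 F_43 - F_37 F_38.
Computing: F_42 = 267914296, F_43 = 433494437, F_37 = 24157817, F_38 = 39088169.
Sum = 267914296 * 433494437 - 24157817 * 39088169 = 115195072075204279.

115195072075204279


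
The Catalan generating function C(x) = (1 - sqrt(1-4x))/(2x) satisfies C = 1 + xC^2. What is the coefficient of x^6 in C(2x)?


Substituting x -> 2x scales the n-th coefficient by 2^n, so [x^6] C(2x) = 2^6 * C_6.
C_6 = C(2*6, 6)/(7) = 924/7 = 132.
So 2^6 * 132 = 64 * 132 = 8448.

8448


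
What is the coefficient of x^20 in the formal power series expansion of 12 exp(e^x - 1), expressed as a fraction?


exp(e^x - 1) is the exponential generating function for the Bell numbers Bell_k: exp(e^x - 1) = sum_{k>=0} Bell_k x^k / k!.
So the coefficient of x^20 in 12 exp(e^x - 1) is 12 Bell_20 / 20!.
Computing: Bell_20 = 51724158235372 and 20! = 2432902008176640000, giving
12 * 51724158235372/2432902008176640000 = 263898766507/1034397112320000.

263898766507/1034397112320000


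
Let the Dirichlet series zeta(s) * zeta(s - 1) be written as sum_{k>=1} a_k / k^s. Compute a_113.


Convolution gives a_k = sum_{d | k} d * 1 = sum_{d | k} d = sigma(k), the sum of positive divisors of k.
For k = 113, the divisors are 1, 113, so
sigma(113) = 1 + 113 = 114.

114


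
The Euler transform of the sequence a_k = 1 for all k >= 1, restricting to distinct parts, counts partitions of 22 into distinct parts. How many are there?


Partitions of 22 into distinct parts can be computed via generating function.
Product (1+x)(1+x^2)(1+x^3)...
The coefficient of x^22 = 89

89


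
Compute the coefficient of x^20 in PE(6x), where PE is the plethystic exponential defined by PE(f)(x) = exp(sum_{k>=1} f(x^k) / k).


With f(x) = 6x, the exponent is sum_{k>=1} 6 x^k / k = 6 * (-ln(1 - x)). Exponentiating:
PE(6x) = exp(-6 ln(1 - x)) = 1/(1 - x)^6.
By the negative binomial expansion, [x^n] 1/(1 - x)^6 = C(n + 5, 5).
For n = 20: C(25, 5) = 53130.

53130


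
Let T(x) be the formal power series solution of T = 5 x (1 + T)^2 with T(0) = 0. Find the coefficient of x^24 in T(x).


Apply the Lagrange inversion formula: if T = 5 x * phi(T) with phi(t) = (1 + t)^2, then [x^n] T = 5^n * (1/n) [t^(n-1)] phi(t)^n = 5^n * (1/n) [t^(n-1)] (1 + t)^(2n) = 5^n * (1/n) C(2n, n-1).
Using the identity C(2n, n-1) = C(2n, n) * n / (n+1), the unscaled factor equals C(2n, n) / (n+1) = C_n, the n-th Catalan number.
For n = 24: C_24 = C(48, 24) / 25 = 32247603683100/25 = 1289904147324.
With the 5^24 = 59604644775390625 factor, the coefficient is 59604644775390625 * 1289904147324 = 76884278495550155639648437500.

76884278495550155639648437500


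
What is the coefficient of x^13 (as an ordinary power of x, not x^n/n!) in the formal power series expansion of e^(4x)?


The exponential series is e^y = sum_{k>=0} y^k / k!. Substituting y = 4x gives
e^(4x) = sum_{k>=0} 4^k x^k / k!.
So the coefficient of x^n is a^n/n! with a = 4, n = 13:
4^13 / 13! = 67108864/6227020800 = 65536/6081075

65536/6081075


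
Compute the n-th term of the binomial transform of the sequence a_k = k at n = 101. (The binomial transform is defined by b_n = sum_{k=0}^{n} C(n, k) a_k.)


With a_k = k, b_n = sum_{k=0}^{n} C(n, k) k. Using k * C(n, k) = n * C(n-1, k-1) gives b_n = n * sum_{k>=1} C(n-1, k-1) = n * 2^(n-1).
For n = 101: 101 * 2^100 = 101 * 1267650600228229401496703205376 = 128032710623051169551167023742976.

128032710623051169551167023742976
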